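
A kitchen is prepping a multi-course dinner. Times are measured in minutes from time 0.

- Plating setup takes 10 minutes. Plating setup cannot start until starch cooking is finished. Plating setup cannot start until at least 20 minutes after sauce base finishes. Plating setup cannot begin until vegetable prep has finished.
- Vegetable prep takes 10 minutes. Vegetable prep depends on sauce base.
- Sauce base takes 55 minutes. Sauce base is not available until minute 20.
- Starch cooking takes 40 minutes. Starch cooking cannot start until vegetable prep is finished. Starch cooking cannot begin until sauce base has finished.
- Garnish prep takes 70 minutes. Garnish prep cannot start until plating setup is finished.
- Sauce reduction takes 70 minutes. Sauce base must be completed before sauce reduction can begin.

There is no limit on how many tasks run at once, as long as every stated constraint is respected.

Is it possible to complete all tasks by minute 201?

No

Sauce base cannot begin until its own release at minute 20. It runs from minute 20 to 20 + 55 = minute 75.
Sauce reduction cannot begin until sauce base (finishes minute 75). It runs from minute 75 to 75 + 70 = minute 145.
Vegetable prep waits on sauce base (finishes minute 75), so it starts at minute 75 and finishes at 75 + 10 = minute 85.
Starch cooking has to wait for vegetable prep (finishes minute 85); sauce base (finishes minute 75). The latest of these is minute 85, so starch cooking runs minute 85 to 85 + 40 = minute 125.
Plating setup has to wait for starch cooking (finishes minute 125); sauce base (finishes minute 75, plus 20-minute gap → minute 95); vegetable prep (finishes minute 85). The latest of these is minute 125, so plating setup runs minute 125 to 125 + 10 = minute 135.
After plating setup (finishes minute 135), garnish prep can start at minute 135 and finishes at minute 205.
The earliest everything can be done is minute 205, which is after the deadline of 201, so it is not possible.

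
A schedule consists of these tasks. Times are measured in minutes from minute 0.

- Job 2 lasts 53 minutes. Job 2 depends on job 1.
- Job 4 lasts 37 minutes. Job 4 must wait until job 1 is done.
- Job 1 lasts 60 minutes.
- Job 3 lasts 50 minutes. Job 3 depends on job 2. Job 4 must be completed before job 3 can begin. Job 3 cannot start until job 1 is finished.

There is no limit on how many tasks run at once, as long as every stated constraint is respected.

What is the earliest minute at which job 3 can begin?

Job 1 has no prerequisites, so it starts at minute 0 and finishes at minute 60.
Job 4 waits on job 1 (finishes minute 60), so it starts at minute 60 and finishes at 60 + 37 = minute 97.
Job 2 waits on job 1 (finishes minute 60), so it starts at minute 60 and finishes at 60 + 53 = minute 113.
Job 3 waits on job 2 (finishes minute 113); job 4 (finishes minute 97); job 1 (finishes minute 60). The latest of these is minute 113, which is the earliest job 3 can start.

113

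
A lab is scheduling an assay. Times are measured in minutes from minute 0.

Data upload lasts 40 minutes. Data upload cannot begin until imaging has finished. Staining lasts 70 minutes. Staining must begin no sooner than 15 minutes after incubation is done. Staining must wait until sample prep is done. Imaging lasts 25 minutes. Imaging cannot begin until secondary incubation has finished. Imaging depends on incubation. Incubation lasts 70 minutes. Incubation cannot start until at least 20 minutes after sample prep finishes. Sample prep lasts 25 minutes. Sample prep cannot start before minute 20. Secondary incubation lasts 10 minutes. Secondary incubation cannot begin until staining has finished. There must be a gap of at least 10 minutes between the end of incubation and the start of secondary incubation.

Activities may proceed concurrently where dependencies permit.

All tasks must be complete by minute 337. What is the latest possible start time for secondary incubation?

Data upload has no dependents, so it just needs to finish by minute 337. Starting by 337 − 40 = minute 297 achieves that.
Since data upload (must start by minute 297) depends on it, imaging must finish by minute 297. Backing off its 25-minute duration gives a latest start of minute 272.
Secondary incubation feeds into imaging (must start by minute 272); so secondary incubation must finish by minute 272 and therefore start by minute 262.

262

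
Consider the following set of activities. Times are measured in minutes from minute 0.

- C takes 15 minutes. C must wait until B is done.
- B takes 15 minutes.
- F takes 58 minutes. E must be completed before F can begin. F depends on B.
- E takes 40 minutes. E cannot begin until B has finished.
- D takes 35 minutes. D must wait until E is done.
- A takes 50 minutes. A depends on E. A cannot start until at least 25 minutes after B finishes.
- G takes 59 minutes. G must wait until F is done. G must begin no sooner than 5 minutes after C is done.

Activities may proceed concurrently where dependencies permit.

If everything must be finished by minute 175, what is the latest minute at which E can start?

Nothing follows G; the deadline of minute 175 is its only limit. It must start by 175 − 59 = minute 116.
Nothing follows A; the deadline of minute 175 is its only limit. It must start by 175 − 50 = minute 125.
Nothing follows D; the deadline of minute 175 is its only limit. It must start by 175 − 35 = minute 140.
F has to be done before G (must start by minute 116). That means finishing by minute 116, i.e. starting by 116 − 58 = minute 58.
E must finish in time for A (must start by minute 125); D (must start by minute 140); F (must start by minute 58). The tightest is minute 58, so E must start by 58 − 40 = minute 18.

18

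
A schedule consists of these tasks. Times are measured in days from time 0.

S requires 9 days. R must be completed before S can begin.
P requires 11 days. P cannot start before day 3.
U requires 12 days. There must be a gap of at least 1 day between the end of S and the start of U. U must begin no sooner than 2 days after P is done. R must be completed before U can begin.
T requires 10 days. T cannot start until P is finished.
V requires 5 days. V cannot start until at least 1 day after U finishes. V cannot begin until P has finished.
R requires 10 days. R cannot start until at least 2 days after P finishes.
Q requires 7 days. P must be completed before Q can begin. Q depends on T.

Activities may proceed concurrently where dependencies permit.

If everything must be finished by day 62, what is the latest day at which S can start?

To finish by day 62, V (duration 5) must start no later than day 57.
U must finish before V (must start by day 57, minus 1-day gap → day 56). With a 12-day duration, U must start by 56 − 12 = day 44.
Since U (must start by day 44, minus 1-day gap → day 43) depends on it, S must finish by day 43. Backing off its 9-day duration gives a latest start of day 34.

34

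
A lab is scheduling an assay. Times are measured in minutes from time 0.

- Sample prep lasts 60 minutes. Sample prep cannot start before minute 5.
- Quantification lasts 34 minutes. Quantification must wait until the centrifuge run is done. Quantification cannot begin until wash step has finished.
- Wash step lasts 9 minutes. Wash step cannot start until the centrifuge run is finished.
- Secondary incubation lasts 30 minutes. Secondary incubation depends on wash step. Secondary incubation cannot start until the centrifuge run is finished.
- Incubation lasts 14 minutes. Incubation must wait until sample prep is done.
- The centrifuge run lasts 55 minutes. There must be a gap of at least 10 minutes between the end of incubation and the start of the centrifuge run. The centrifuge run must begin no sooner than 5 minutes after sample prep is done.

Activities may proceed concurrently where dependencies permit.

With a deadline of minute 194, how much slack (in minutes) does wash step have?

Sample prep waits on its own release at minute 5, so it starts at minute 5 and finishes at 5 + 60 = minute 65.
Incubation waits on sample prep (finishes minute 65), so it starts at minute 65 and finishes at 65 + 14 = minute 79.
For the centrifuge run: incubation (finishes minute 79, plus 10-minute gap → minute 89); sample prep (finishes minute 65, plus 5-minute gap → minute 70). Taking the maximum gives a start of minute 89, and it finishes at 89 + 55 = minute 144.
Wash step waits on the centrifuge run (finishes minute 144), so it starts at minute 144 and finishes at 144 + 9 = minute 153.

Working backward from the deadline:
Secondary incubation must finish by minute 194; it takes 30 minutes, so it must start by 194 − 30 = minute 164.
Nothing follows quantification; the deadline of minute 194 is its only limit. It must start by 194 − 34 = minute 160.
For wash step: secondary incubation (must start by minute 164); quantification (must start by minute 160). The most restrictive is minute 160; with a 9-minute duration, wash step must start by minute 151.
So wash step can start as early as minute 144 and as late as minute 151, giving 151 − 144 = 7 minutes of slack.

7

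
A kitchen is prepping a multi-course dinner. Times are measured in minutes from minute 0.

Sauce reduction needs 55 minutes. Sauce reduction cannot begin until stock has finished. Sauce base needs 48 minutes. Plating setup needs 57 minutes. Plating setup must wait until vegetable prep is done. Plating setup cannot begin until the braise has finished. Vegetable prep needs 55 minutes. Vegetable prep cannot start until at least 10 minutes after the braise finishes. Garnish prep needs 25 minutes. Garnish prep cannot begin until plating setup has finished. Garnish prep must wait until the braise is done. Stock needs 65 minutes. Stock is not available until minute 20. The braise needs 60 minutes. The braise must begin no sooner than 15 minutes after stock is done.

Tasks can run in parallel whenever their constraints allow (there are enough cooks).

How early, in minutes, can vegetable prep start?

Stock cannot begin until its own release at minute 20. It runs from minute 20 to 20 + 65 = minute 85.
After stock (finishes minute 85, plus 15-minute gap → minute 100), the braise can start at minute 100 and finishes at minute 160.
Vegetable prep waits on the braise (finishes minute 160, plus 10-minute gap → minute 170), so the earliest it can start is minute 170.

170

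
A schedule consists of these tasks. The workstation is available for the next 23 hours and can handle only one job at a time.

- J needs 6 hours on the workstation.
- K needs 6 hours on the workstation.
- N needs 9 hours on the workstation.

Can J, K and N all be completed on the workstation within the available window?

Yes

Running back to back, the jobs need 6 + 6 + 9 = 21 hours on the workstation.
Since 21 ≤ 23, they fit within the window.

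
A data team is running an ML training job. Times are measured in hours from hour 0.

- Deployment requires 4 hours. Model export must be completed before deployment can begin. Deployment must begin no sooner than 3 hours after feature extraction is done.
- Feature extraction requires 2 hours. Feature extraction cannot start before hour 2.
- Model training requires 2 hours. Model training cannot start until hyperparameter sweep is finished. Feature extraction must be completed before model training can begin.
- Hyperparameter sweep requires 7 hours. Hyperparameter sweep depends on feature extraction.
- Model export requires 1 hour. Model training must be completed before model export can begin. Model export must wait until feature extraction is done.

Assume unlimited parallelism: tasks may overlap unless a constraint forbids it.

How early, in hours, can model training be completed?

After its own release at hour 2, feature extraction can start at hour 2 and finishes at hour 4.
After feature extraction (finishes hour 4), hyperparameter sweep can start at hour 4 and finishes at hour 11.
Model training has to wait for hyperparameter sweep (finishes hour 11); feature extraction (finishes hour 4). The latest of these is hour 11, so model training runs hour 11 to 11 + 2 = hour 13.

13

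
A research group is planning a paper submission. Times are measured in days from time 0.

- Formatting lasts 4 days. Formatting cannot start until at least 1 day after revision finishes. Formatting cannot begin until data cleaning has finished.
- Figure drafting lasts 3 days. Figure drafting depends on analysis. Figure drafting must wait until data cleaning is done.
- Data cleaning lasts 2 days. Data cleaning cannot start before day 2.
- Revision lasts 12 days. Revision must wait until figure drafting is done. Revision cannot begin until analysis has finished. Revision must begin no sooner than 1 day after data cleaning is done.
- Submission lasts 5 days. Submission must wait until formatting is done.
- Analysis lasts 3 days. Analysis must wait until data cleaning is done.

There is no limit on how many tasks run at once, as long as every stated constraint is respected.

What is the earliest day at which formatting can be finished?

27

Data cleaning cannot begin until its own release at day 2. It runs from day 2 to 2 + 2 = day 4.
Analysis waits on data cleaning (finishes day 4), so it starts at day 4 and finishes at 4 + 3 = day 7.
For figure drafting: analysis (finishes day 7); data cleaning (finishes day 4). Taking the maximum gives a start of day 7, and it finishes at 7 + 3 = day 10.
Revision has to wait for figure drafting (finishes day 10); analysis (finishes day 7); data cleaning (finishes day 4, plus 1-day gap → day 5). The latest of these is day 10, so revision runs day 10 to 10 + 12 = day 22.
Formatting has to wait for revision (finishes day 22, plus 1-day gap → day 23); data cleaning (finishes day 4). The latest of these is day 23, so formatting runs day 23 to 23 + 4 = day 27.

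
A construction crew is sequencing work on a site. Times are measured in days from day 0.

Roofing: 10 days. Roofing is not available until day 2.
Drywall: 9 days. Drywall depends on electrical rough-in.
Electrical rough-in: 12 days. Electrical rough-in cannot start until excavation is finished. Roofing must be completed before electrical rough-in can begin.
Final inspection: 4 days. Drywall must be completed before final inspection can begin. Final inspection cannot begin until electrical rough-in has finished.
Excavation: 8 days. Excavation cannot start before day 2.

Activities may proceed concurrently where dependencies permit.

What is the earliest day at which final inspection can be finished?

After its own release at day 2, roofing can start at day 2 and finishes at day 12.
After its own release at day 2, excavation can start at day 2 and finishes at day 10.
For electrical rough-in: excavation (finishes day 10); roofing (finishes day 12). Taking the maximum gives a start of day 12, and it finishes at 12 + 12 = day 24.
Drywall waits on electrical rough-in (finishes day 24), so it starts at day 24 and finishes at 24 + 9 = day 33.
Final inspection cannot start until drywall (finishes day 33); electrical rough-in (finishes day 24). The controlling bound is day 33, so final inspection finishes at 33 + 4 = day 37.

37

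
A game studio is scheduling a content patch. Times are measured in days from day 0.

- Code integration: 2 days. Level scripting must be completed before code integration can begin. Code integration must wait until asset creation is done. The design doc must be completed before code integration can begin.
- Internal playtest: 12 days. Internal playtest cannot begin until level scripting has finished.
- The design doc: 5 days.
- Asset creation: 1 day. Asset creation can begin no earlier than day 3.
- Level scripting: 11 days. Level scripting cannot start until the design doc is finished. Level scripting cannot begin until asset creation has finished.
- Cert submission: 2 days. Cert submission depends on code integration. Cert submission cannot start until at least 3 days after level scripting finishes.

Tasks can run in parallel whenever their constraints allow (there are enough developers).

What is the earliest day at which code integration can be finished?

18

Asset creation waits on its own release at day 3, so it starts at day 3 and finishes at 3 + 1 = day 4.
Nothing blocks the design doc, so it runs from day 0 to day 5.
Level scripting needs all of the design doc (finishes day 5); asset creation (finishes day 4). That puts its earliest start at day 5; it finishes at 5 + 11 = day 16.
Code integration needs all of level scripting (finishes day 16); asset creation (finishes day 4); the design doc (finishes day 5). That puts its earliest start at day 16; it finishes at 16 + 2 = day 18.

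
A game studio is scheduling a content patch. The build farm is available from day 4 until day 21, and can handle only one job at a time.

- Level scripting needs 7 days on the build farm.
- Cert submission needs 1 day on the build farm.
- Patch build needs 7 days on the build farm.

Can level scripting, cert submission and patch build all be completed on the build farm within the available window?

Yes

The build farm window is 21 − 4 = 17 days.
Running back to back, the jobs need 7 + 1 + 7 = 15 days on the build farm.
Since 15 ≤ 17, they fit within the window.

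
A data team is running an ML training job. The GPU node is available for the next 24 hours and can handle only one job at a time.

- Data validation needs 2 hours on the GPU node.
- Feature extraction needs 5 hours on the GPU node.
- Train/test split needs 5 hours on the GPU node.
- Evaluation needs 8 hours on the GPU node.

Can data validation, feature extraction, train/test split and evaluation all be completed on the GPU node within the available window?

Yes

Running back to back, the jobs need 2 + 5 + 5 + 8 = 20 hours on the GPU node.
Since 20 ≤ 24, they fit within the window.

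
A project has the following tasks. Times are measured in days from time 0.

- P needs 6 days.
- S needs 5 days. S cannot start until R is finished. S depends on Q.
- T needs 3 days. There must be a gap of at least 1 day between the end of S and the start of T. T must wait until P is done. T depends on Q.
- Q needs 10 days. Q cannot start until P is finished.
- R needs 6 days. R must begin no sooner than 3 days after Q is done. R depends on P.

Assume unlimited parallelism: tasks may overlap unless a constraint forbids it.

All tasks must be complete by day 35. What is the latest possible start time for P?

1

T has no dependents, so it just needs to finish by day 35. Starting by 35 − 3 = day 32 achieves that.
Since T (must start by day 32, minus 1-day gap → day 31) depends on it, S must finish by day 31. Backing off its 5-day duration gives a latest start of day 26.
Since S (must start by day 26) depends on it, R must finish by day 26. Backing off its 6-day duration gives a latest start of day 20.
For Q: R (must start by day 20, minus 3-day gap → day 17); S (must start by day 26); T (must start by day 32). The most restrictive is day 17; with a 10-day duration, Q must start by day 7.
For P: Q (must start by day 7); R (must start by day 20); T (must start by day 32). The most restrictive is day 7; with a 6-day duration, P must start by day 1.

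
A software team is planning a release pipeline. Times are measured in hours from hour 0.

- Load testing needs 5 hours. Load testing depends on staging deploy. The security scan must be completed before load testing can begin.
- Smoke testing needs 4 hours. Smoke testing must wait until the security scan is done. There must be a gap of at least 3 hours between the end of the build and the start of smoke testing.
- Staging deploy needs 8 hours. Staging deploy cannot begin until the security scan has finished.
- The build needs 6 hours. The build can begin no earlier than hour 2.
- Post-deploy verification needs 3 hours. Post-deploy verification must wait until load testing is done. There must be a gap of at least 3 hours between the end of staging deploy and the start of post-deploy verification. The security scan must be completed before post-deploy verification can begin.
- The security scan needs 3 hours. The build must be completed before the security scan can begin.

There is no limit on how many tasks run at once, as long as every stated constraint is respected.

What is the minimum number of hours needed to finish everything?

The build cannot begin until its own release at hour 2. It runs from hour 2 to 2 + 6 = hour 8.
The security scan waits on the build (finishes hour 8), so it starts at hour 8 and finishes at 8 + 3 = hour 11.
Smoke testing cannot start until the security scan (finishes hour 11); the build (finishes hour 8, plus 3-hour gap → hour 11). The controlling bound is hour 11, so smoke testing finishes at 11 + 4 = hour 15.
Staging deploy cannot begin until the security scan (finishes hour 11). It runs from hour 11 to 11 + 8 = hour 19.
For load testing: staging deploy (finishes hour 19); the security scan (finishes hour 11). Taking the maximum gives a start of hour 19, and it finishes at 19 + 5 = hour 24.
Post-deploy verification cannot start until load testing (finishes hour 24); staging deploy (finishes hour 19, plus 3-hour gap → hour 22); the security scan (finishes hour 11). The controlling bound is hour 24, so post-deploy verification finishes at 24 + 3 = hour 27.
All tasks are finished once the last one completes. Finish times: The build at 8, The security scan at 11, Staging deploy at 19, Smoke testing at 15, Load testing at 24, Post-deploy verification at 27. The latest is hour 27.

27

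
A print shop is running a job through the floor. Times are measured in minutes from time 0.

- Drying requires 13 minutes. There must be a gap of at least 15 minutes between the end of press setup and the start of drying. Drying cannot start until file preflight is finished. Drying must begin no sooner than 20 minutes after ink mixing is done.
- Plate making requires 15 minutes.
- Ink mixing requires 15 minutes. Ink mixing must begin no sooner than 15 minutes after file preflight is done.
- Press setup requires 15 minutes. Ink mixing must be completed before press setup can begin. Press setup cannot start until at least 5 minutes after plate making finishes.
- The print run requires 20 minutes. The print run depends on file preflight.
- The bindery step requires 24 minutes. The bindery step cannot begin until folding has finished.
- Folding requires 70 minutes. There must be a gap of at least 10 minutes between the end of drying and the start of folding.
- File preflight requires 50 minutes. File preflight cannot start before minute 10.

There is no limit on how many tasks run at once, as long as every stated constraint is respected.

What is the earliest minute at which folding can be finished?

Plate making has no prerequisites, so it starts at minute 0 and finishes at minute 15.
File preflight cannot begin until its own release at minute 10. It runs from minute 10 to 10 + 50 = minute 60.
Ink mixing cannot begin until file preflight (finishes minute 60, plus 15-minute gap → minute 75). It runs from minute 75 to 75 + 15 = minute 90.
For press setup: ink mixing (finishes minute 90); plate making (finishes minute 15, plus 5-minute gap → minute 20). Taking the maximum gives a start of minute 90, and it finishes at 90 + 15 = minute 105.
Drying needs all of press setup (finishes minute 105, plus 15-minute gap → minute 120); file preflight (finishes minute 60); ink mixing (finishes minute 90, plus 20-minute gap → minute 110). That puts its earliest start at minute 120; it finishes at 120 + 13 = minute 133.
After drying (finishes minute 133, plus 10-minute gap → minute 143), folding can start at minute 143 and finishes at minute 213.

213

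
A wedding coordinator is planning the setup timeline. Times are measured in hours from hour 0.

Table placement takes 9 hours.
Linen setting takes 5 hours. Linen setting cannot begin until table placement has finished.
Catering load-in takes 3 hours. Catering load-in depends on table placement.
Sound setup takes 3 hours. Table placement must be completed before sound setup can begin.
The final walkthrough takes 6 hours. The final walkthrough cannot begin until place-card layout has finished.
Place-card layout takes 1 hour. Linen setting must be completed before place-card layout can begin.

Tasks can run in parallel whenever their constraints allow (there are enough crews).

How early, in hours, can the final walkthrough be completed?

Nothing blocks table placement, so it runs from hour 0 to hour 9.
Linen setting cannot begin until table placement (finishes hour 9). It runs from hour 9 to 9 + 5 = hour 14.
After linen setting (finishes hour 14), place-card layout can start at hour 14 and finishes at hour 15.
The final walkthrough waits on place-card layout (finishes hour 15), so it starts at hour 15 and finishes at 15 + 6 = hour 21.

21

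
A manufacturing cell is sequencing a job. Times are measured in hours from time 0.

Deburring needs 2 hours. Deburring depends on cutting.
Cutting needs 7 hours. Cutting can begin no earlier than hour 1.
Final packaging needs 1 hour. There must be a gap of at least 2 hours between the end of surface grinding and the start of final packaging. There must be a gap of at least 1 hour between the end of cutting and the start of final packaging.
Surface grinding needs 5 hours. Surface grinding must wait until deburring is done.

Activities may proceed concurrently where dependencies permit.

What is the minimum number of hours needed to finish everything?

Cutting waits on its own release at hour 1, so it starts at hour 1 and finishes at 1 + 7 = hour 8.
After cutting (finishes hour 8), deburring can start at hour 8 and finishes at hour 10.
After deburring (finishes hour 10), surface grinding can start at hour 10 and finishes at hour 15.
Final packaging has to wait for surface grinding (finishes hour 15, plus 2-hour gap → hour 17); cutting (finishes hour 8, plus 1-hour gap → hour 9). The latest of these is hour 17, so final packaging runs hour 17 to 17 + 1 = hour 18.
All tasks are finished once the last one completes. Finish times: Cutting at 8, Deburring at 10, Surface grinding at 15, Final packaging at 18. The latest is hour 18.

18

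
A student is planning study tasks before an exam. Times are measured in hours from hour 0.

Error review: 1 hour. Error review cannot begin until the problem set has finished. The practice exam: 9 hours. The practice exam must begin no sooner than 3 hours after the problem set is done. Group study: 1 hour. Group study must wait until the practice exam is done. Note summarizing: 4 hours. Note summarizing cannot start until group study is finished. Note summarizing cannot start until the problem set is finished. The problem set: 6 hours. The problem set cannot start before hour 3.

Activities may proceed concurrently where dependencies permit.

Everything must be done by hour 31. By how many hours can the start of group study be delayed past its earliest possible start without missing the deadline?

The problem set cannot begin until its own release at hour 3. It runs from hour 3 to 3 + 6 = hour 9.
The practice exam waits on the problem set (finishes hour 9, plus 3-hour gap → hour 12), so it starts at hour 12 and finishes at 12 + 9 = hour 21.
Group study cannot begin until the practice exam (finishes hour 21). It runs from hour 21 to 21 + 1 = hour 22.

Working backward from the deadline:
Nothing follows note summarizing; the deadline of hour 31 is its only limit. It must start by 31 − 4 = hour 27.
Group study must finish before note summarizing (must start by hour 27). With a 1-hour duration, group study must start by 27 − 1 = hour 26.
So group study can start as early as hour 21 and as late as hour 26, giving 26 − 21 = 5 hours of slack.

5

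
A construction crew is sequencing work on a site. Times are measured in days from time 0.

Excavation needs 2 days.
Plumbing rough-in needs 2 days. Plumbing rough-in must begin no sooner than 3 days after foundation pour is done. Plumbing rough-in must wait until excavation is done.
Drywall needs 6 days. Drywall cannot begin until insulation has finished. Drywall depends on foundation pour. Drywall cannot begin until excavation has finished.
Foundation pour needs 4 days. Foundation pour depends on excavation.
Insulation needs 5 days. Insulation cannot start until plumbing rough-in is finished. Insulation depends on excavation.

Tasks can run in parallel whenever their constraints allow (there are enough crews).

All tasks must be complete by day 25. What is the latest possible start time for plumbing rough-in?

Drywall has no dependents, so it just needs to finish by day 25. Starting by 25 − 6 = day 19 achieves that.
Since drywall (must start by day 19) depends on it, insulation must finish by day 19. Backing off its 5-day duration gives a latest start of day 14.
Since insulation (must start by day 14) depends on it, plumbing rough-in must finish by day 14. Backing off its 2-day duration gives a latest start of day 12.

12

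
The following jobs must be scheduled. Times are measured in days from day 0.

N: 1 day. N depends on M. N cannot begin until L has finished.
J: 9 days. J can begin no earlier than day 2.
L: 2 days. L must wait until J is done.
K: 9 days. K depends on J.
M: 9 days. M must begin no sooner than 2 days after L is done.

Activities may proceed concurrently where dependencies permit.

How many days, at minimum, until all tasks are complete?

25

J waits on its own release at day 2, so it starts at day 2 and finishes at 2 + 9 = day 11.
L cannot begin until J (finishes day 11). It runs from day 11 to 11 + 2 = day 13.
After L (finishes day 13, plus 2-day gap → day 15), M can start at day 15 and finishes at day 24.
N cannot start until M (finishes day 24); L (finishes day 13). The controlling bound is day 24, so N finishes at 24 + 1 = day 25.
K waits on J (finishes day 11), so it starts at day 11 and finishes at 11 + 9 = day 20.
All tasks are finished once the last one completes. Finish times: J at 11, K at 20, L at 13, M at 24, N at 25. The latest is day 25.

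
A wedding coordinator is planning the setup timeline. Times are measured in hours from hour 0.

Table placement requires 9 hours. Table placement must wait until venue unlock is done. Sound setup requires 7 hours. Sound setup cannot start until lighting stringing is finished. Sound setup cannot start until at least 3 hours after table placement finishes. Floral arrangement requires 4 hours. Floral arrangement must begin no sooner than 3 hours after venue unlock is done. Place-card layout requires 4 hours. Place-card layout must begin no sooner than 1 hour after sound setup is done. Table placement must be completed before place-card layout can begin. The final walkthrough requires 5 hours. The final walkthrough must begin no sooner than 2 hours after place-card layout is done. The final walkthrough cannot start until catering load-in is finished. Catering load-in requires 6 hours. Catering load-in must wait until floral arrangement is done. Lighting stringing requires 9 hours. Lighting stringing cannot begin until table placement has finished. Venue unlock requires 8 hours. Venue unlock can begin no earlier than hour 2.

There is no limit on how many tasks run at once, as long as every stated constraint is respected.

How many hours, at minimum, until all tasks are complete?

47

Venue unlock waits on its own release at hour 2, so it starts at hour 2 and finishes at 2 + 8 = hour 10.
After venue unlock (finishes hour 10, plus 3-hour gap → hour 13), floral arrangement can start at hour 13 and finishes at hour 17.
Catering load-in waits on floral arrangement (finishes hour 17), so it starts at hour 17 and finishes at 17 + 6 = hour 23.
After venue unlock (finishes hour 10), table placement can start at hour 10 and finishes at hour 19.
After table placement (finishes hour 19), lighting stringing can start at hour 19 and finishes at hour 28.
Sound setup needs all of lighting stringing (finishes hour 28); table placement (finishes hour 19, plus 3-hour gap → hour 22). That puts its earliest start at hour 28; it finishes at 28 + 7 = hour 35.
For place-card layout: sound setup (finishes hour 35, plus 1-hour gap → hour 36); table placement (finishes hour 19). Taking the maximum gives a start of hour 36, and it finishes at 36 + 4 = hour 40.
The final walkthrough needs all of place-card layout (finishes hour 40, plus 2-hour gap → hour 42); catering load-in (finishes hour 23). That puts its earliest start at hour 42; it finishes at 42 + 5 = hour 47.
All tasks are finished once the last one completes. Finish times: Venue unlock at 10, Table placement at 19, Floral arrangement at 17, Lighting stringing at 28, Sound setup at 35, Catering load-in at 23, Place-card layout at 40, The final walkthrough at 47. The latest is hour 47.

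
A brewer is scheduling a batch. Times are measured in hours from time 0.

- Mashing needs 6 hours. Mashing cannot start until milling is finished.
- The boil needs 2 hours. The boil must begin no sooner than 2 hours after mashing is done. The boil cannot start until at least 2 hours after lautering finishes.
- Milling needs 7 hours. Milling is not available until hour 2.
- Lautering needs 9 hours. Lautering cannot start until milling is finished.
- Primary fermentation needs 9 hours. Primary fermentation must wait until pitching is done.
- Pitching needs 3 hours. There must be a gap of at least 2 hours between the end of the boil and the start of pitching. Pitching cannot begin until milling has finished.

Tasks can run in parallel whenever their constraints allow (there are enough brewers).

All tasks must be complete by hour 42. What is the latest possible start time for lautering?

15

Primary fermentation must finish by hour 42; it takes 9 hours, so it must start by 42 − 9 = hour 33.
Pitching must finish before primary fermentation (must start by hour 33). With a 3-hour duration, pitching must start by 33 − 3 = hour 30.
The boil feeds into pitching (must start by hour 30, minus 2-hour gap → hour 28); so the boil must finish by hour 28 and therefore start by hour 26.
Lautering must finish before the boil (must start by hour 26, minus 2-hour gap → hour 24). With a 9-hour duration, lautering must start by 24 − 9 = hour 15.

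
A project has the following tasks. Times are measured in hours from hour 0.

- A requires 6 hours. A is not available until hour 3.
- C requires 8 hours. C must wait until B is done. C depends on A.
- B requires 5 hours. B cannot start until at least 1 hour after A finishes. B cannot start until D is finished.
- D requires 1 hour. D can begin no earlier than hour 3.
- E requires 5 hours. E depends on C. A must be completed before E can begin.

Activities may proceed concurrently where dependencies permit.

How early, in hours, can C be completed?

After its own release at hour 3, D can start at hour 3 and finishes at hour 4.
A cannot begin until its own release at hour 3. It runs from hour 3 to 3 + 6 = hour 9.
B needs all of A (finishes hour 9, plus 1-hour gap → hour 10); D (finishes hour 4). That puts its earliest start at hour 10; it finishes at 10 + 5 = hour 15.
C cannot start until B (finishes hour 15); A (finishes hour 9). The controlling bound is hour 15, so C finishes at 15 + 8 = hour 23.

23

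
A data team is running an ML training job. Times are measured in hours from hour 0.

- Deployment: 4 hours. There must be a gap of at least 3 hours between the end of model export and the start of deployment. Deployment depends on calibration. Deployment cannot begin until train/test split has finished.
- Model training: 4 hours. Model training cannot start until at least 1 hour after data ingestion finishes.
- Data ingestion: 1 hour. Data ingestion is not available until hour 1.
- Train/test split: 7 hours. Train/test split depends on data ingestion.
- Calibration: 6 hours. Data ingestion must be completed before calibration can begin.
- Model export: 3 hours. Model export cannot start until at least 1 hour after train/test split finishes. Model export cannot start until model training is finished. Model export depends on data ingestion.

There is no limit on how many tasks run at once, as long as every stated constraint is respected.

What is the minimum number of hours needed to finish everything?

20

Data ingestion waits on its own release at hour 1, so it starts at hour 1 and finishes at 1 + 1 = hour 2.
Calibration waits on data ingestion (finishes hour 2), so it starts at hour 2 and finishes at 2 + 6 = hour 8.
Model training cannot begin until data ingestion (finishes hour 2, plus 1-hour gap → hour 3). It runs from hour 3 to 3 + 4 = hour 7.
Train/test split waits on data ingestion (finishes hour 2), so it starts at hour 2 and finishes at 2 + 7 = hour 9.
Model export has to wait for train/test split (finishes hour 9, plus 1-hour gap → hour 10); model training (finishes hour 7); data ingestion (finishes hour 2). The latest of these is hour 10, so model export runs hour 10 to 10 + 3 = hour 13.
Deployment has to wait for model export (finishes hour 13, plus 3-hour gap → hour 16); calibration (finishes hour 8); train/test split (finishes hour 9). The latest of these is hour 16, so deployment runs hour 16 to 16 + 4 = hour 20.
All tasks are finished once the last one completes. Finish times: Data ingestion at 2, Train/test split at 9, Model training at 7, Calibration at 8, Model export at 13, Deployment at 20. The latest is hour 20.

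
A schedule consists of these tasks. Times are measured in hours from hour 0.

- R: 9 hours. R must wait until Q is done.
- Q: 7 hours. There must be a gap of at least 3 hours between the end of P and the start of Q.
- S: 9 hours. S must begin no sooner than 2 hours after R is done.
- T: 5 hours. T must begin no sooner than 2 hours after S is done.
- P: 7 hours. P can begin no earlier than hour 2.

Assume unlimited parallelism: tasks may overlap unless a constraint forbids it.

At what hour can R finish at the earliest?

28

P cannot begin until its own release at hour 2. It runs from hour 2 to 2 + 7 = hour 9.
Q waits on P (finishes hour 9, plus 3-hour gap → hour 12), so it starts at hour 12 and finishes at 12 + 7 = hour 19.
R waits on Q (finishes hour 19), so it starts at hour 19 and finishes at 19 + 9 = hour 28.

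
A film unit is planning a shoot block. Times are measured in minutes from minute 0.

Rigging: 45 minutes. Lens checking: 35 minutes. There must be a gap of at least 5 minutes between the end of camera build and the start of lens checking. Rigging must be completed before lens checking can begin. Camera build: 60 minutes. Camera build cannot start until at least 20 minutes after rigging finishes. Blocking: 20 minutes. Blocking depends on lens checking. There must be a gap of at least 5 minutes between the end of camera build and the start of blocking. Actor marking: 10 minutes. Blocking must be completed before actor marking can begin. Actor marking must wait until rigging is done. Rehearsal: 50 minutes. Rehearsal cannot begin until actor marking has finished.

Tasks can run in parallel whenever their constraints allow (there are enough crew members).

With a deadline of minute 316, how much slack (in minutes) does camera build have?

71

Nothing blocks rigging, so it runs from minute 0 to minute 45.
After rigging (finishes minute 45, plus 20-minute gap → minute 65), camera build can start at minute 65 and finishes at minute 125.

Working backward from the deadline:
Rehearsal has no dependents, so it just needs to finish by minute 316. Starting by 316 − 50 = minute 266 achieves that.
Actor marking has to be done before rehearsal (must start by minute 266). That means finishing by minute 266, i.e. starting by 266 − 10 = minute 256.
Blocking must finish before actor marking (must start by minute 256). With a 20-minute duration, blocking must start by 256 − 20 = minute 236.
Since blocking (must start by minute 236) depends on it, lens checking must finish by minute 236. Backing off its 35-minute duration gives a latest start of minute 201.
Camera build has several dependents: lens checking (must start by minute 201, minus 5-minute gap → minute 196); blocking (must start by minute 236, minus 5-minute gap → minute 231). The earliest of those limits is minute 196, so camera build must start by 196 − 60 = minute 136.
So camera build can start as early as minute 65 and as late as minute 136, giving 136 − 65 = 71 minutes of slack.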